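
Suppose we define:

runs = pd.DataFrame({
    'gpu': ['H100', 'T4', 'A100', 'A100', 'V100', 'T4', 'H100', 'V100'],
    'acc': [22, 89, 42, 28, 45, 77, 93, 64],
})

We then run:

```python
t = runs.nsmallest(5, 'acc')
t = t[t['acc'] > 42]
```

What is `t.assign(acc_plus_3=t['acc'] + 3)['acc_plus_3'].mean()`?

take 5 rows with smallest acc:
    gpu  acc
0  H100   22
3  A100   28
2  A100   42
4  V100   45
7  V100   64
filter rows where acc > 42:
    gpu  acc
4  V100   45
7  V100   64
add column acc_plus_3 = t['acc'] + 3:
    gpu  acc  acc_plus_3
4  V100   45          48
7  V100   64          67
Then the mean of column 'acc_plus_3': 57.5

57.5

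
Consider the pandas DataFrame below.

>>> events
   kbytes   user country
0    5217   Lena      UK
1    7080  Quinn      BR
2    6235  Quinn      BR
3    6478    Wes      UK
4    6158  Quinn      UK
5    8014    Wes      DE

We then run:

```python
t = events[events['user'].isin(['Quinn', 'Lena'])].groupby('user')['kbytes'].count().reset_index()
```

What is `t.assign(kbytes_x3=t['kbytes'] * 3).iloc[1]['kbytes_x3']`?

9

filter rows where user in ['Quinn', 'Lena']:
   kbytes   user country
0    5217   Lena      UK
1    7080  Quinn      BR
2    6235  Quinn      BR
4    6158  Quinn      UK
group by user, count of kbytes:
user
Lena     1
Quinn    3
Name: kbytes, dtype: int64
reset_index():
    user  kbytes
0   Lena       1
1  Quinn       3
add column kbytes_x3 = t['kbytes'] * 3:
    user  kbytes  kbytes_x3
0   Lena       1          3
1  Quinn       3          9
The value at position 1, column 'kbytes_x3' is 9.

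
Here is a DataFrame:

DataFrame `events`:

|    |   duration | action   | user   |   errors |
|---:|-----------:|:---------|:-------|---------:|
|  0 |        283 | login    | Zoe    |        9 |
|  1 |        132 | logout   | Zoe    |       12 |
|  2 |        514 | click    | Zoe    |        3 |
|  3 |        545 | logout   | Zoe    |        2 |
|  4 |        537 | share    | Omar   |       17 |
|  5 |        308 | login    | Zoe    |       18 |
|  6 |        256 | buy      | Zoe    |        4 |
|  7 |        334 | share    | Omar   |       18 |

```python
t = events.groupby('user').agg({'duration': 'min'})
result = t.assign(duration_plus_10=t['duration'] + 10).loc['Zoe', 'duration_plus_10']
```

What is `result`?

group by user, min of duration:
      duration
user          
Omar       334
Zoe        132
add column duration_plus_10 = t['duration'] + 10:
      duration  duration_plus_10
user                            
Omar       334               344
Zoe        132               142
Hence 142.

142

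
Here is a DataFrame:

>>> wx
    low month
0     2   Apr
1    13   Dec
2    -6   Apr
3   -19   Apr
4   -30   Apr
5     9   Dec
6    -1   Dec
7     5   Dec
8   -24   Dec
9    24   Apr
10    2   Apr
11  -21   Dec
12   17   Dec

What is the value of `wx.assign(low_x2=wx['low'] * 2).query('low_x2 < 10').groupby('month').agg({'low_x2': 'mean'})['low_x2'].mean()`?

-25.5333333333

add column low_x2 = wx['low'] * 2:
    low month  low_x2
0     2   Apr       4
1    13   Dec      26
2    -6   Apr     -12
3   -19   Apr     -38
4   -30   Apr     -60
5     9   Dec      18
6    -1   Dec      -2
7     5   Dec      10
8   -24   Dec     -48
9    24   Apr      48
10    2   Apr       4
11  -21   Dec     -42
12   17   Dec      34
filter rows where low_x2 < 10:
    low month  low_x2
0     2   Apr       4
2    -6   Apr     -12
3   -19   Apr     -38
4   -30   Apr     -60
6    -1   Dec      -2
8   -24   Dec     -48
10    2   Apr       4
11  -21   Dec     -42
group by month, mean of low_x2:
          low_x2
month           
Apr   -20.400000
Dec   -30.666667
Hence -25.5333333333.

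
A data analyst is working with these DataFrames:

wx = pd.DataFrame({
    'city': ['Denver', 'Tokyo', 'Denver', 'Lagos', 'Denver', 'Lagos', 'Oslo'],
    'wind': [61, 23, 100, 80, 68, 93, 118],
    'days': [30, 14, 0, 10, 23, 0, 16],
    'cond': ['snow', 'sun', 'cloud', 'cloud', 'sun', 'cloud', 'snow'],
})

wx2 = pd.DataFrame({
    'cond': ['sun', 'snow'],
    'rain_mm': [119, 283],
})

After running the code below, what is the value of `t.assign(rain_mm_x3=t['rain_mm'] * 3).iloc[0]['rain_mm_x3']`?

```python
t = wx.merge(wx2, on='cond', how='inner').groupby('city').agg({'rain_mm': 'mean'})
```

merge on 'cond' (how='inner') → 4 rows:
     city  wind  days  cond  rain_mm
0  Denver    61    30  snow      283
1   Tokyo    23    14   sun      119
2  Denver    68    23   sun      119
3    Oslo   118    16  snow      283
group by city, mean of rain_mm:
        rain_mm
city           
Denver    201.0
Oslo      283.0
Tokyo     119.0
add column rain_mm_x3 = t['rain_mm'] * 3:
        rain_mm  rain_mm_x3
city                       
Denver    201.0       603.0
Oslo      283.0       849.0
Tokyo     119.0       357.0
Then the value at position 0, column 'rain_mm_x3': 603.0

603.0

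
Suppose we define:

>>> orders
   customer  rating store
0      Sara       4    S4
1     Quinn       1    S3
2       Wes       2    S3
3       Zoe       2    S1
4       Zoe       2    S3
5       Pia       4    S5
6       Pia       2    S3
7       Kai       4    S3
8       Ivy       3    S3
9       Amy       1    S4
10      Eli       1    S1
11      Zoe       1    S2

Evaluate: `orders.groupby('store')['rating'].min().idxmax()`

S5

group by store, min of rating:
store
S1    1
S2    1
S3    1
S4    1
S5    4
Name: rating, dtype: int64
Finally, label with the largest value = S5.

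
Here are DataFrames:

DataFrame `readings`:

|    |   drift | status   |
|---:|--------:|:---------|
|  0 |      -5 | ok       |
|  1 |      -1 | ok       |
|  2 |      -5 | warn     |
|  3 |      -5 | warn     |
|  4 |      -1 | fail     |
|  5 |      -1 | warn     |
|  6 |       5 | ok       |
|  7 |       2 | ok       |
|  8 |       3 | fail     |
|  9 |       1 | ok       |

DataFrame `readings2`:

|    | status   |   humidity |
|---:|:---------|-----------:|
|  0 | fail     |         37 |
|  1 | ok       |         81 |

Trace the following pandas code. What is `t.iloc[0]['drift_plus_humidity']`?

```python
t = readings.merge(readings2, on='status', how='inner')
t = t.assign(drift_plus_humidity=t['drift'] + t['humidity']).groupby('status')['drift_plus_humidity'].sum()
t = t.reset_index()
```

76

merge on 'status' (how='inner') → 7 rows:
   drift status  humidity
0     -5     ok        81
1     -1     ok        81
2     -1   fail        37
3      5     ok        81
4      2     ok        81
5      3   fail        37
6      1     ok        81
add column drift_plus_humidity = t['drift'] + t['humidity']:
   drift status  humidity  drift_plus_humidity
0     -5     ok        81                   76
1     -1     ok        81                   80
2     -1   fail        37                   36
3      5     ok        81                   86
4      2     ok        81                   83
5      3   fail        37                   40
6      1     ok        81                   82
group by status, sum of drift_plus_humidity:
status
fail     76
ok      407
Name: drift_plus_humidity, dtype: int64
reset_index():
  status  drift_plus_humidity
0   fail                   76
1     ok                  407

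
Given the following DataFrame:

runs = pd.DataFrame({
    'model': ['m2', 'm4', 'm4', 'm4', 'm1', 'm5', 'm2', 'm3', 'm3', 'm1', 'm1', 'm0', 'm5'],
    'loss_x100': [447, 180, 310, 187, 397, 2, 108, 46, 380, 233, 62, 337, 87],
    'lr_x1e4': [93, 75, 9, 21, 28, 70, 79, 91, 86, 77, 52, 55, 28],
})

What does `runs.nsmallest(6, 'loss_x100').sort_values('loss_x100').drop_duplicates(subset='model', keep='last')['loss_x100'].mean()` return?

96.6

take 6 rows with smallest loss_x100:
   model  loss_x100  lr_x1e4
5     m5          2       70
7     m3         46       91
10    m1         62       52
12    m5         87       28
6     m2        108       79
1     m4        180       75
sort by loss_x100:
   model  loss_x100  lr_x1e4
5     m5          2       70
7     m3         46       91
10    m1         62       52
12    m5         87       28
6     m2        108       79
1     m4        180       75
drop duplicate model (keep=last):
   model  loss_x100  lr_x1e4
7     m3         46       91
10    m1         62       52
12    m5         87       28
6     m2        108       79
1     m4        180       75
Then the mean of column 'loss_x100': 96.6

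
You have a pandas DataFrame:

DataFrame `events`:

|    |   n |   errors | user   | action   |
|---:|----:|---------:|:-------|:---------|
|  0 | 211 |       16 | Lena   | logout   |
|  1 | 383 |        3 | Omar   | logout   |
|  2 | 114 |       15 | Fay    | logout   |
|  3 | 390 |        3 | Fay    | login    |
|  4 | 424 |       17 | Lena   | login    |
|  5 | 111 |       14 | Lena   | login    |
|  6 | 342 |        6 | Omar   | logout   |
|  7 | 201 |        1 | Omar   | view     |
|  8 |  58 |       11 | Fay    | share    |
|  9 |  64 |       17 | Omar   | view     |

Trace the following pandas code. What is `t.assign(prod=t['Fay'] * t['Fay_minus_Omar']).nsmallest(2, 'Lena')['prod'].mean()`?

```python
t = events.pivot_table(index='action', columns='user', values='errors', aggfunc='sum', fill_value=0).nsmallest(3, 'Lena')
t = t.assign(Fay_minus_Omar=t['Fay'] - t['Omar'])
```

pivot: rows=action, cols=user, sum(errors):
user    Fay  Lena  Omar
action                 
login     3    31     0
logout   15    16     9
share    11     0     0
view      0     0    18
take 3 rows with smallest Lena:
user    Fay  Lena  Omar
action                 
share    11     0     0
view      0     0    18
logout   15    16     9
add column Fay_minus_Omar = t['Fay'] - t['Omar']:
user    Fay  Lena  Omar  Fay_minus_Omar
action                                 
share    11     0     0              11
view      0     0    18             -18
logout   15    16     9               6
add column prod = t['Fay'] * t['Fay_minus_Omar']:
user    Fay  Lena  Omar  Fay_minus_Omar  prod
action                                       
share    11     0     0              11   121
view      0     0    18             -18     0
logout   15    16     9               6    90
take 2 rows with smallest Lena:
user    Fay  Lena  Omar  Fay_minus_Omar  prod
action                                       
share    11     0     0              11   121
view      0     0    18             -18     0
Taking the mean of column 'prod' gives 60.5.

60.5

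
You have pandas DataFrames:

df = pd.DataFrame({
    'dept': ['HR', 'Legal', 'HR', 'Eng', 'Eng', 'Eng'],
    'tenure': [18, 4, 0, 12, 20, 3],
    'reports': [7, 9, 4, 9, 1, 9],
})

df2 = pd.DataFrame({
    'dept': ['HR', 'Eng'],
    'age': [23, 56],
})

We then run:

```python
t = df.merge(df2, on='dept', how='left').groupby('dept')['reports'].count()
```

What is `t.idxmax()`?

Eng

merge on 'dept' (how='left') → 6 rows:
    dept  tenure  reports   age
0     HR      18        7  23.0
1  Legal       4        9   NaN
2     HR       0        4  23.0
3    Eng      12        9  56.0
4    Eng      20        1  56.0
5    Eng       3        9  56.0
group by dept, count of reports:
dept
Eng      3
HR       2
Legal    1
Name: reports, dtype: int64
Reading off the label with the largest value, we get Eng.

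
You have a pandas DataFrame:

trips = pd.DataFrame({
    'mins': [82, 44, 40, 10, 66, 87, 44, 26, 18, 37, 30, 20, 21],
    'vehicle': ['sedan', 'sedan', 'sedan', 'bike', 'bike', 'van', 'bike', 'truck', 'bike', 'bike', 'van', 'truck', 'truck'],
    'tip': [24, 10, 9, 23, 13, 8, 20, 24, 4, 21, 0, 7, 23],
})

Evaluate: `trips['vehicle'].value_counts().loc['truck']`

value_counts of vehicle:
vehicle
bike     5
sedan    3
truck    3
van      2
Name: count, dtype: int64
Finally, value at index 'truck' = 3.

3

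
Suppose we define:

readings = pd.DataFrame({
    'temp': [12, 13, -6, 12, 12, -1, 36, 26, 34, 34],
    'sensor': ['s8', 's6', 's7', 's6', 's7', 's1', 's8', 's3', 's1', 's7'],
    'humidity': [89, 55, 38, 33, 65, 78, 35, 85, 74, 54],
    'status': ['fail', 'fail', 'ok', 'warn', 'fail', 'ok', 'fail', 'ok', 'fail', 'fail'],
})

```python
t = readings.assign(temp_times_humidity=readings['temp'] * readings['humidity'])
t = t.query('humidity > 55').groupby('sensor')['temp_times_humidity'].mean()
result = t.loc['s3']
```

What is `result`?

add column temp_times_humidity = readings['temp'] * readings['humidity']:
   temp sensor  humidity status  temp_times_humidity
0    12     s8        89   fail                 1068
1    13     s6        55   fail                  715
2    -6     s7        38     ok                 -228
3    12     s6        33   warn                  396
4    12     s7        65   fail                  780
5    -1     s1        78     ok                  -78
6    36     s8        35   fail                 1260
7    26     s3        85     ok                 2210
8    34     s1        74   fail                 2516
9    34     s7        54   fail                 1836
filter rows where humidity > 55:
   temp sensor  humidity status  temp_times_humidity
0    12     s8        89   fail                 1068
4    12     s7        65   fail                  780
5    -1     s1        78     ok                  -78
7    26     s3        85     ok                 2210
8    34     s1        74   fail                 2516
group by sensor, mean of temp_times_humidity:
sensor
s1    1219.0
s3    2210.0
s7     780.0
s8    1068.0
Name: temp_times_humidity, dtype: float64
The value at index 's3' is 2210.0.

2210.0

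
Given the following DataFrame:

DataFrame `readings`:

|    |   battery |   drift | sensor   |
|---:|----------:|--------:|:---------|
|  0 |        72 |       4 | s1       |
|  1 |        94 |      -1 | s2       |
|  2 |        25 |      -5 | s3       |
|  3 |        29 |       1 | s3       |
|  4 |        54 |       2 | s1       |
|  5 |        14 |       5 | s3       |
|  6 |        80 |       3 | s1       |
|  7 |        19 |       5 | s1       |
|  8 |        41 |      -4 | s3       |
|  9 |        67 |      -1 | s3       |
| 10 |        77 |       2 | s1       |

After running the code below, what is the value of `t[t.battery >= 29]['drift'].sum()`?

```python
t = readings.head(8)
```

9

take first 8 rows:
   battery  drift sensor
0       72      4     s1
1       94     -1     s2
2       25     -5     s3
3       29      1     s3
4       54      2     s1
5       14      5     s3
6       80      3     s1
7       19      5     s1
filter rows where battery >= 29:
   battery  drift sensor
0       72      4     s1
1       94     -1     s2
3       29      1     s3
4       54      2     s1
6       80      3     s1
So sum() = 9.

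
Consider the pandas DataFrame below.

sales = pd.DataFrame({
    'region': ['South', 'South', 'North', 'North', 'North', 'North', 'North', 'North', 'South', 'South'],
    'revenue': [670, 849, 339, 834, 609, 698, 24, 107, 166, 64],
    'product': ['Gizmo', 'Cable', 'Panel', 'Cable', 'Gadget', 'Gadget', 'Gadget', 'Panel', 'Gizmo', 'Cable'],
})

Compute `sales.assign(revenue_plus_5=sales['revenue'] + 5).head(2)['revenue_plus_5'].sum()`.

add column revenue_plus_5 = sales['revenue'] + 5:
  region  revenue product  revenue_plus_5
0  South      670   Gizmo             675
1  South      849   Cable             854
2  North      339   Panel             344
3  North      834   Cable             839
4  North      609  Gadget             614
5  North      698  Gadget             703
6  North       24  Gadget              29
7  North      107   Panel             112
8  South      166   Gizmo             171
9  South       64   Cable              69
take first 2 rows:
  region  revenue product  revenue_plus_5
0  South      670   Gizmo             675
1  South      849   Cable             854
The sum of column 'revenue_plus_5' is 1529.

1529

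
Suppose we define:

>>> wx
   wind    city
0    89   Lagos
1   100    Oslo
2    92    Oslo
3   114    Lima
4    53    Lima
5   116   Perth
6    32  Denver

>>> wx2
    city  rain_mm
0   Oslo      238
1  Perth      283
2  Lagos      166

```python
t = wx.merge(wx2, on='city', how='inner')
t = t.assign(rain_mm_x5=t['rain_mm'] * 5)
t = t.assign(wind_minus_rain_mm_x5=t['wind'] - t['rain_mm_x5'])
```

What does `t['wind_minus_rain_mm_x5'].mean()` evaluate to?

-1057.0

merge on 'city' (how='inner') → 4 rows:
   wind   city  rain_mm
0    89  Lagos      166
1   100   Oslo      238
2    92   Oslo      238
3   116  Perth      283
add column rain_mm_x5 = t['rain_mm'] * 5:
   wind   city  rain_mm  rain_mm_x5
0    89  Lagos      166         830
1   100   Oslo      238        1190
2    92   Oslo      238        1190
3   116  Perth      283        1415
add column wind_minus_rain_mm_x5 = t['wind'] - t['rain_mm_x5']:
   wind   city  rain_mm  rain_mm_x5  wind_minus_rain_mm_x5
0    89  Lagos      166         830                   -741
1   100   Oslo      238        1190                  -1090
2    92   Oslo      238        1190                  -1098
3   116  Perth      283        1415                  -1299
So mean() = -1057.0.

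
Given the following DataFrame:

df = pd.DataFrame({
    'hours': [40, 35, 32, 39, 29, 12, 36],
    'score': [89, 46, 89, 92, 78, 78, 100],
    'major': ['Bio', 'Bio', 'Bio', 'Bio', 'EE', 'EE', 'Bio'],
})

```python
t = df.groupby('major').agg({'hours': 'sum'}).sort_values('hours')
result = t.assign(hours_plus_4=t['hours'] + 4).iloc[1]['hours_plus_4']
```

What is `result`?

group by major, sum of hours:
       hours
major       
Bio      182
EE        41
sort by hours:
       hours
major       
EE        41
Bio      182
add column hours_plus_4 = t['hours'] + 4:
       hours  hours_plus_4
major                     
EE        41            45
Bio      182           186
Finally, value at position 1, column 'hours_plus_4' = 186.

186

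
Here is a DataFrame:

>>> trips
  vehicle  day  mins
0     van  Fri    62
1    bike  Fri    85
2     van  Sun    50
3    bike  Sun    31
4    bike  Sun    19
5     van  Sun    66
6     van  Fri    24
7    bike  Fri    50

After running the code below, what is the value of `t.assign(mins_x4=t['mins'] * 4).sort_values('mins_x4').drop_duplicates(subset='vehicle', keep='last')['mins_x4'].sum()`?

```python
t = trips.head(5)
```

take first 5 rows:
  vehicle  day  mins
0     van  Fri    62
1    bike  Fri    85
2     van  Sun    50
3    bike  Sun    31
4    bike  Sun    19
add column mins_x4 = t['mins'] * 4:
  vehicle  day  mins  mins_x4
0     van  Fri    62      248
1    bike  Fri    85      340
2     van  Sun    50      200
3    bike  Sun    31      124
4    bike  Sun    19       76
sort by mins_x4:
  vehicle  day  mins  mins_x4
4    bike  Sun    19       76
3    bike  Sun    31      124
2     van  Sun    50      200
0     van  Fri    62      248
1    bike  Fri    85      340
drop duplicate vehicle (keep=last):
  vehicle  day  mins  mins_x4
0     van  Fri    62      248
1    bike  Fri    85      340
Finally, sum of column 'mins_x4' = 588.

588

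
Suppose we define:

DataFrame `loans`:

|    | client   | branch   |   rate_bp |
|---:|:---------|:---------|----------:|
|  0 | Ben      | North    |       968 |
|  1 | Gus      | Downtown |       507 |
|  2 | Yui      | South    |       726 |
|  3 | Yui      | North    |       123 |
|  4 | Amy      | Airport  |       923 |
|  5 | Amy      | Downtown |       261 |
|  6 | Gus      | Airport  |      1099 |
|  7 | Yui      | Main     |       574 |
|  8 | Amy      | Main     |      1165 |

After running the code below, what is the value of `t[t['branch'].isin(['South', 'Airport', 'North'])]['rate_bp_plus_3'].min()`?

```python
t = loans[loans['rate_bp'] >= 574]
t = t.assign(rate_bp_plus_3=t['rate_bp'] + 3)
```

729

filter rows where rate_bp >= 574:
  client   branch  rate_bp
0    Ben    North      968
2    Yui    South      726
4    Amy  Airport      923
6    Gus  Airport     1099
7    Yui     Main      574
8    Amy     Main     1165
add column rate_bp_plus_3 = t['rate_bp'] + 3:
  client   branch  rate_bp  rate_bp_plus_3
0    Ben    North      968             971
2    Yui    South      726             729
4    Amy  Airport      923             926
6    Gus  Airport     1099            1102
7    Yui     Main      574             577
8    Amy     Main     1165            1168
filter rows where branch in ['South', 'Airport', 'North']:
  client   branch  rate_bp  rate_bp_plus_3
0    Ben    North      968             971
2    Yui    South      726             729
4    Amy  Airport      923             926
6    Gus  Airport     1099            1102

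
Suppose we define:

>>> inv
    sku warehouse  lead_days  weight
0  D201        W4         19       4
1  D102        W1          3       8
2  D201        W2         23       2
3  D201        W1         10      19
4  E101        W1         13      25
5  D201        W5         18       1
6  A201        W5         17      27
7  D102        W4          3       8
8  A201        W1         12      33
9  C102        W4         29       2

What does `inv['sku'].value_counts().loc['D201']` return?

4

value_counts of sku:
sku
D201    4
D102    2
A201    2
E101    1
C102    1
Name: count, dtype: int64
Reading off the value at index 'D201', we get 4.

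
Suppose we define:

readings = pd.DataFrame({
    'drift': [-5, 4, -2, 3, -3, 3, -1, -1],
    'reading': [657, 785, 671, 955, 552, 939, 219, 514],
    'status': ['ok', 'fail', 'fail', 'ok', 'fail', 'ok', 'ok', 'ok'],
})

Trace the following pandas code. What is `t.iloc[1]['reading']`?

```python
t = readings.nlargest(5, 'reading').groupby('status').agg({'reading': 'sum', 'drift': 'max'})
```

2551

take 5 rows with largest reading:
   drift  reading status
3      3      955     ok
5      3      939     ok
1      4      785   fail
2     -2      671   fail
0     -5      657     ok
group by status: sum(reading), max(drift):
        reading  drift
status                
fail       1456      4
ok         2551      3
Reading off the value at position 1, column 'reading', we get 2551.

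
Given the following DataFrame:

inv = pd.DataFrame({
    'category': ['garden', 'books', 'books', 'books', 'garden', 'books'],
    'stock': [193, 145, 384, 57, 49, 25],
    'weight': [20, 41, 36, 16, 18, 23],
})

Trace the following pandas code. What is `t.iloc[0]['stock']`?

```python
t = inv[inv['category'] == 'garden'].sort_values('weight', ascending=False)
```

filter rows where category == 'garden':
  category  stock  weight
0   garden    193      20
4   garden     49      18
sort by weight descending:
  category  stock  weight
0   garden    193      20
4   garden     49      18
Reading off the value at position 0, column 'stock', we get 193.

193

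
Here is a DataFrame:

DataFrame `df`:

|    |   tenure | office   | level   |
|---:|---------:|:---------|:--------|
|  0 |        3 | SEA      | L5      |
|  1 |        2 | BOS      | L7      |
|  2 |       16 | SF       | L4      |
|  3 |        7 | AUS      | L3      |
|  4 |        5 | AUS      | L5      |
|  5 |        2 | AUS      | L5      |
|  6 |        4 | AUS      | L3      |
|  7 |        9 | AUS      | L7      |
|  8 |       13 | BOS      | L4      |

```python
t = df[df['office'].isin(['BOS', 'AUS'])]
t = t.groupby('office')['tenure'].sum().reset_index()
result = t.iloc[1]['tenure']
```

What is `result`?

filter rows where office in ['BOS', 'AUS']:
   tenure office level
1       2    BOS    L7
3       7    AUS    L3
4       5    AUS    L5
5       2    AUS    L5
6       4    AUS    L3
7       9    AUS    L7
8      13    BOS    L4
group by office, sum of tenure:
office
AUS    27
BOS    15
Name: tenure, dtype: int64
reset_index():
  office  tenure
0    AUS      27
1    BOS      15
Then the value at position 1, column 'tenure': 15

15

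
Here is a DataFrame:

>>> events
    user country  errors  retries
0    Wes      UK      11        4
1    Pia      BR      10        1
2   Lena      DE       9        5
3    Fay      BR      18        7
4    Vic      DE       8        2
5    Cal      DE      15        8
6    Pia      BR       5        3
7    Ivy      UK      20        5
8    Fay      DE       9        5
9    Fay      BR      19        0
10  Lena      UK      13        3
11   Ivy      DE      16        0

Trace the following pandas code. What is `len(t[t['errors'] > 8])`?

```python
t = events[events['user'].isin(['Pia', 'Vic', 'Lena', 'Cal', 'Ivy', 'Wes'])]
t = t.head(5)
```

4

filter rows where user in ['Pia', 'Vic', 'Lena', 'Cal', 'Ivy', 'Wes']:
    user country  errors  retries
0    Wes      UK      11        4
1    Pia      BR      10        1
2   Lena      DE       9        5
4    Vic      DE       8        2
5    Cal      DE      15        8
6    Pia      BR       5        3
7    Ivy      UK      20        5
10  Lena      UK      13        3
11   Ivy      DE      16        0
take first 5 rows:
   user country  errors  retries
0   Wes      UK      11        4
1   Pia      BR      10        1
2  Lena      DE       9        5
4   Vic      DE       8        2
5   Cal      DE      15        8
filter rows where errors > 8:
   user country  errors  retries
0   Wes      UK      11        4
1   Pia      BR      10        1
2  Lena      DE       9        5
5   Cal      DE      15        8
The number of rows is 4.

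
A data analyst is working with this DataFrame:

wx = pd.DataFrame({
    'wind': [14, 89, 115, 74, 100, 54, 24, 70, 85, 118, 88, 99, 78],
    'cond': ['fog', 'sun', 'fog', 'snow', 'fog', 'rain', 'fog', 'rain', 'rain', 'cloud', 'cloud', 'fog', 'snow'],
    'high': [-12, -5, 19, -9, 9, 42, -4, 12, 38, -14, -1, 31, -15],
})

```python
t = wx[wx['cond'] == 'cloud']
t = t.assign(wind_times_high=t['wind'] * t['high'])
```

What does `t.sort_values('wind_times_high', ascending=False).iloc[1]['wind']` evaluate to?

filter rows where cond == 'cloud':
    wind   cond  high
9    118  cloud   -14
10    88  cloud    -1
add column wind_times_high = t['wind'] * t['high']:
    wind   cond  high  wind_times_high
9    118  cloud   -14            -1652
10    88  cloud    -1              -88
sort by wind_times_high descending:
    wind   cond  high  wind_times_high
10    88  cloud    -1              -88
9    118  cloud   -14            -1652
value at position 1, column 'wind' → 118

118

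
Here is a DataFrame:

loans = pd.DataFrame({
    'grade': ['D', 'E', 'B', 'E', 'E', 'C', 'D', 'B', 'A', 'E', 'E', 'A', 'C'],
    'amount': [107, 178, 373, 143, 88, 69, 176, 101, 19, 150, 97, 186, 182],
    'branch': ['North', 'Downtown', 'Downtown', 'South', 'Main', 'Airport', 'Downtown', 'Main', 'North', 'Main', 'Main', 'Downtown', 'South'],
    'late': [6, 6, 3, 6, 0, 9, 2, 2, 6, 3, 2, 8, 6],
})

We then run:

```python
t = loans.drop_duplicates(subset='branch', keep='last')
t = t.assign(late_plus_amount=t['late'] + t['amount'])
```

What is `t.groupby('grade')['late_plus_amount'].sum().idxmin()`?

E

drop duplicate branch (keep=last):
   grade  amount    branch  late
5      C      69   Airport     9
8      A      19     North     6
10     E      97      Main     2
11     A     186  Downtown     8
12     C     182     South     6
add column late_plus_amount = t['late'] + t['amount']:
   grade  amount    branch  late  late_plus_amount
5      C      69   Airport     9                78
8      A      19     North     6                25
10     E      97      Main     2                99
11     A     186  Downtown     8               194
12     C     182     South     6               188
group by grade, sum of late_plus_amount:
grade
A    219
C    266
E     99
Name: late_plus_amount, dtype: int64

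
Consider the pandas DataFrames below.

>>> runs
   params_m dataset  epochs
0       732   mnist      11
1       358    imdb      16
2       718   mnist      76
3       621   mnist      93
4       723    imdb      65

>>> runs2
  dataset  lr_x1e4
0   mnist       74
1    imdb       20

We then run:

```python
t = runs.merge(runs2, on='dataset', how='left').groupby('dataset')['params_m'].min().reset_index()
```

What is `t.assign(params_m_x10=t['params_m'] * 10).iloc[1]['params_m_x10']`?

merge on 'dataset' (how='left') → 5 rows:
   params_m dataset  epochs  lr_x1e4
0       732   mnist      11       74
1       358    imdb      16       20
2       718   mnist      76       74
3       621   mnist      93       74
4       723    imdb      65       20
group by dataset, min of params_m:
dataset
imdb     358
mnist    621
Name: params_m, dtype: int64
reset_index():
  dataset  params_m
0    imdb       358
1   mnist       621
add column params_m_x10 = t['params_m'] * 10:
  dataset  params_m  params_m_x10
0    imdb       358          3580
1   mnist       621          6210
So iloc[1]['params_m_x10'] = 6210.

6210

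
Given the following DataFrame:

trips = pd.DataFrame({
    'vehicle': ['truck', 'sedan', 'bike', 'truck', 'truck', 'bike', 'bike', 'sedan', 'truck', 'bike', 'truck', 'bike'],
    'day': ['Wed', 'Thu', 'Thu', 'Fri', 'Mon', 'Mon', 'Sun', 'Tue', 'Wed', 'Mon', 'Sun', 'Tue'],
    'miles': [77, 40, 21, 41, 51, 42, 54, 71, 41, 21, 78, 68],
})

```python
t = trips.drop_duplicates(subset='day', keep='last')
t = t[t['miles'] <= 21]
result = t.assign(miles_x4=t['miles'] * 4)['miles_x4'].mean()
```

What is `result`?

84.0

drop duplicate day (keep=last):
   vehicle  day  miles
2     bike  Thu     21
3    truck  Fri     41
8    truck  Wed     41
9     bike  Mon     21
10   truck  Sun     78
11    bike  Tue     68
filter rows where miles <= 21:
  vehicle  day  miles
2    bike  Thu     21
9    bike  Mon     21
add column miles_x4 = t['miles'] * 4:
  vehicle  day  miles  miles_x4
2    bike  Thu     21        84
9    bike  Mon     21        84
So mean() = 84.0.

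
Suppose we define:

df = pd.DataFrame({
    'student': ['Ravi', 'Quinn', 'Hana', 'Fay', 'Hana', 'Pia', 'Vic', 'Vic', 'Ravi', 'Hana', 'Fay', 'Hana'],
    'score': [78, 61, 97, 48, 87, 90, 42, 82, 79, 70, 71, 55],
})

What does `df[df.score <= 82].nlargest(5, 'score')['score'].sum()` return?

filter rows where score <= 82:
   student  score
0     Ravi     78
1    Quinn     61
3      Fay     48
6      Vic     42
7      Vic     82
8     Ravi     79
9     Hana     70
10     Fay     71
11    Hana     55
take 5 rows with largest score:
   student  score
7      Vic     82
8     Ravi     79
0     Ravi     78
10     Fay     71
9     Hana     70
Finally, sum of column 'score' = 380.

380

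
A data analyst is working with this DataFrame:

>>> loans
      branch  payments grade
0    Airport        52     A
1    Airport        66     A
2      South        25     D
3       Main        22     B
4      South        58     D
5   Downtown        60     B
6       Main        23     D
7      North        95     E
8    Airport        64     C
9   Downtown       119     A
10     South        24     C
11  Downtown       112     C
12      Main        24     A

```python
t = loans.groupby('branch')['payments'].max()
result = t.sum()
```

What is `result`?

group by branch, max of payments:
branch
Airport      66
Downtown    119
Main         24
North        95
South        58
Name: payments, dtype: int64

362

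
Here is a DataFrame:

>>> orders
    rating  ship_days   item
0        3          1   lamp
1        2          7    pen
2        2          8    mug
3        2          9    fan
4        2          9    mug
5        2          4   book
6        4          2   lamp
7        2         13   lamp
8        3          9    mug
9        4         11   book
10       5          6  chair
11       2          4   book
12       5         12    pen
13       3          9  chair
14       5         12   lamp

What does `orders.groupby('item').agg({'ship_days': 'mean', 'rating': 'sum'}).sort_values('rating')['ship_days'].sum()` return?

group by item: mean(ship_days), sum(rating):
       ship_days  rating
item                    
book    6.333333       8
chair   7.500000       8
fan     9.000000       2
lamp    7.000000      14
mug     8.666667       7
pen     9.500000       7
sort by rating:
       ship_days  rating
item                    
fan     9.000000       2
mug     8.666667       7
pen     9.500000       7
book    6.333333       8
chair   7.500000       8
lamp    7.000000      14
sum of column 'ship_days' → 48.0

48.0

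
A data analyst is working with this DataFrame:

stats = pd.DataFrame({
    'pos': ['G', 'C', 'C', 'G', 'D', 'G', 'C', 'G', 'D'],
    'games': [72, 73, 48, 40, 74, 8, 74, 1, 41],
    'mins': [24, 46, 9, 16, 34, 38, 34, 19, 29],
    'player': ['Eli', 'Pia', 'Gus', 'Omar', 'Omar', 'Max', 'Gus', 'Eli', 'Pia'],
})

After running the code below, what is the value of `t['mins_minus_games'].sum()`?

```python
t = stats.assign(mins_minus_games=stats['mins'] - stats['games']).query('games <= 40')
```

add column mins_minus_games = stats['mins'] - stats['games']:
  pos  games  mins player  mins_minus_games
0   G     72    24    Eli               -48
1   C     73    46    Pia               -27
2   C     48     9    Gus               -39
3   G     40    16   Omar               -24
4   D     74    34   Omar               -40
5   G      8    38    Max                30
6   C     74    34    Gus               -40
7   G      1    19    Eli                18
8   D     41    29    Pia               -12
filter rows where games <= 40:
  pos  games  mins player  mins_minus_games
3   G     40    16   Omar               -24
5   G      8    38    Max                30
7   G      1    19    Eli                18
sum of column 'mins_minus_games' → 24

24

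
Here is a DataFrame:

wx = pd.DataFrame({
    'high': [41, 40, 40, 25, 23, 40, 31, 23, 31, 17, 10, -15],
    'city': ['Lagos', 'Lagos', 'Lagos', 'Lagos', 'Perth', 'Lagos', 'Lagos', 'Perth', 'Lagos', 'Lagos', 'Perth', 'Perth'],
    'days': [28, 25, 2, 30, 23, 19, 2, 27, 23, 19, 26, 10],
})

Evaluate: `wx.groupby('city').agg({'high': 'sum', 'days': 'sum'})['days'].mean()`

group by city: sum(high), sum(days):
       high  days
city             
Lagos   265   148
Perth    41    86
Taking the mean of column 'days' gives 117.0.

117.0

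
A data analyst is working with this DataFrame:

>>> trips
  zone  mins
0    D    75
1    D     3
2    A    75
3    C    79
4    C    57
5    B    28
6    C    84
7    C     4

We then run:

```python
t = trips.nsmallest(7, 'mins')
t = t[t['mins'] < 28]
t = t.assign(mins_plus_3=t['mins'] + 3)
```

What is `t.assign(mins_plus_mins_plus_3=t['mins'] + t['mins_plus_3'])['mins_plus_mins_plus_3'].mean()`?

take 7 rows with smallest mins:
  zone  mins
1    D     3
7    C     4
5    B    28
4    C    57
0    D    75
2    A    75
3    C    79
filter rows where mins < 28:
  zone  mins
1    D     3
7    C     4
add column mins_plus_3 = t['mins'] + 3:
  zone  mins  mins_plus_3
1    D     3            6
7    C     4            7
add column mins_plus_mins_plus_3 = t['mins'] + t['mins_plus_3']:
  zone  mins  mins_plus_3  mins_plus_mins_plus_3
1    D     3            6                      9
7    C     4            7                     11
Taking the mean of column 'mins_plus_mins_plus_3' gives 10.0.

10.0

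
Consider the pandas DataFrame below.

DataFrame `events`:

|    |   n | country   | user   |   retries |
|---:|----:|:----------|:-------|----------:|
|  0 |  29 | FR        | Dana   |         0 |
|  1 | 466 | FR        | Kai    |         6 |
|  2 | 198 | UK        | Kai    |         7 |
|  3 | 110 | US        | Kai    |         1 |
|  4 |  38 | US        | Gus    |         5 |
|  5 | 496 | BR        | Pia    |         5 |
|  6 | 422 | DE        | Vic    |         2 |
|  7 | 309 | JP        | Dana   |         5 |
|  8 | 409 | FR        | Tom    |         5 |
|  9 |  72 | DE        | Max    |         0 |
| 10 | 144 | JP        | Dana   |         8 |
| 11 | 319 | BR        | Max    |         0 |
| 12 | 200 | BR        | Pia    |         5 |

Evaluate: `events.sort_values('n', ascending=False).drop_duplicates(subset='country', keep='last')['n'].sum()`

sort by n descending:
      n country  user  retries
5   496      BR   Pia        5
1   466      FR   Kai        6
6   422      DE   Vic        2
8   409      FR   Tom        5
11  319      BR   Max        0
7   309      JP  Dana        5
12  200      BR   Pia        5
2   198      UK   Kai        7
10  144      JP  Dana        8
3   110      US   Kai        1
9    72      DE   Max        0
4    38      US   Gus        5
0    29      FR  Dana        0
drop duplicate country (keep=last):
      n country  user  retries
12  200      BR   Pia        5
2   198      UK   Kai        7
10  144      JP  Dana        8
9    72      DE   Max        0
4    38      US   Gus        5
0    29      FR  Dana        0

681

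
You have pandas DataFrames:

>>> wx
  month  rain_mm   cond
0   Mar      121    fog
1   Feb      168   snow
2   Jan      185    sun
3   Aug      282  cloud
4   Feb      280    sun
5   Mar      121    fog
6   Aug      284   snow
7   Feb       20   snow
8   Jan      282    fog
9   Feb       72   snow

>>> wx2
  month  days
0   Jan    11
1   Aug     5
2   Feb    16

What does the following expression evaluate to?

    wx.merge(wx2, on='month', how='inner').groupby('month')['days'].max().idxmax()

Feb

merge on 'month' (how='inner') → 8 rows:
  month  rain_mm   cond  days
0   Feb      168   snow    16
1   Jan      185    sun    11
2   Aug      282  cloud     5
3   Feb      280    sun    16
4   Aug      284   snow     5
5   Feb       20   snow    16
6   Jan      282    fog    11
7   Feb       72   snow    16
group by month, max of days:
month
Aug     5
Feb    16
Jan    11
Name: days, dtype: int64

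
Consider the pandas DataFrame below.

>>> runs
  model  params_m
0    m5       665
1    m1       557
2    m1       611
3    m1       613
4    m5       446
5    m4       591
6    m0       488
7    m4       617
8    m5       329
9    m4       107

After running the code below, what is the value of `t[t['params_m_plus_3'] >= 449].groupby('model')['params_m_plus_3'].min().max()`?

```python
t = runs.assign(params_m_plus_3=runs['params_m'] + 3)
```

594

add column params_m_plus_3 = runs['params_m'] + 3:
  model  params_m  params_m_plus_3
0    m5       665              668
1    m1       557              560
2    m1       611              614
3    m1       613              616
4    m5       446              449
5    m4       591              594
6    m0       488              491
7    m4       617              620
8    m5       329              332
9    m4       107              110
filter rows where params_m_plus_3 >= 449:
  model  params_m  params_m_plus_3
0    m5       665              668
1    m1       557              560
2    m1       611              614
3    m1       613              616
4    m5       446              449
5    m4       591              594
6    m0       488              491
7    m4       617              620
group by model, min of params_m_plus_3:
model
m0    491
m1    560
m4    594
m5    449
Name: params_m_plus_3, dtype: int64
Hence 594.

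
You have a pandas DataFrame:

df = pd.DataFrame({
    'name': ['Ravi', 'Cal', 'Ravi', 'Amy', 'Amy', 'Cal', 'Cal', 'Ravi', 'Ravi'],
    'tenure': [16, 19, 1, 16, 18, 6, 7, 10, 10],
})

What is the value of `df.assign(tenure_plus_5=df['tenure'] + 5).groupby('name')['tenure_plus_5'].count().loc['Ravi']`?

4

add column tenure_plus_5 = df['tenure'] + 5:
   name  tenure  tenure_plus_5
0  Ravi      16             21
1   Cal      19             24
2  Ravi       1              6
3   Amy      16             21
4   Amy      18             23
5   Cal       6             11
6   Cal       7             12
7  Ravi      10             15
8  Ravi      10             15
group by name, count of tenure_plus_5:
name
Amy     2
Cal     3
Ravi    4
Name: tenure_plus_5, dtype: int64
Finally, value at index 'Ravi' = 4.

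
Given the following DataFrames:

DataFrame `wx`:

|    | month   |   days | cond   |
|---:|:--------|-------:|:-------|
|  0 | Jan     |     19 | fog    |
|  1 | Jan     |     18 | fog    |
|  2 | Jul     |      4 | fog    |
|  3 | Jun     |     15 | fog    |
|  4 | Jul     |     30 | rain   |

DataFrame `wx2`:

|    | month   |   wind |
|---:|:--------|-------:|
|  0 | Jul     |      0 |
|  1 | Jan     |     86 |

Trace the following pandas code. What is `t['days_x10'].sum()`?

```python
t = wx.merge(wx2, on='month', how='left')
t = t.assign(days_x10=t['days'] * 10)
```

860

merge on 'month' (how='left') → 5 rows:
  month  days  cond  wind
0   Jan    19   fog  86.0
1   Jan    18   fog  86.0
2   Jul     4   fog   0.0
3   Jun    15   fog   NaN
4   Jul    30  rain   0.0
add column days_x10 = t['days'] * 10:
  month  days  cond  wind  days_x10
0   Jan    19   fog  86.0       190
1   Jan    18   fog  86.0       180
2   Jul     4   fog   0.0        40
3   Jun    15   fog   NaN       150
4   Jul    30  rain   0.0       300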